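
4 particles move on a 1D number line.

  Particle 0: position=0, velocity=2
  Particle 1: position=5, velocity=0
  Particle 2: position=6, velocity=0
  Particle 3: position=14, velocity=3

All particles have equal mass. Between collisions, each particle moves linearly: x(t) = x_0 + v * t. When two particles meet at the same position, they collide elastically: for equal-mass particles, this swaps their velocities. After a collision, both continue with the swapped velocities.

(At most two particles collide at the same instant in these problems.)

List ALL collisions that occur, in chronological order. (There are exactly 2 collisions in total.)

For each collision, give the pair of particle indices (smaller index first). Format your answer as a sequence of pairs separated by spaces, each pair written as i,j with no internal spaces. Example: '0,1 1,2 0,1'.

Answer: 0,1 1,2

Derivation:
Collision at t=5/2: particles 0 and 1 swap velocities; positions: p0=5 p1=5 p2=6 p3=43/2; velocities now: v0=0 v1=2 v2=0 v3=3
Collision at t=3: particles 1 and 2 swap velocities; positions: p0=5 p1=6 p2=6 p3=23; velocities now: v0=0 v1=0 v2=2 v3=3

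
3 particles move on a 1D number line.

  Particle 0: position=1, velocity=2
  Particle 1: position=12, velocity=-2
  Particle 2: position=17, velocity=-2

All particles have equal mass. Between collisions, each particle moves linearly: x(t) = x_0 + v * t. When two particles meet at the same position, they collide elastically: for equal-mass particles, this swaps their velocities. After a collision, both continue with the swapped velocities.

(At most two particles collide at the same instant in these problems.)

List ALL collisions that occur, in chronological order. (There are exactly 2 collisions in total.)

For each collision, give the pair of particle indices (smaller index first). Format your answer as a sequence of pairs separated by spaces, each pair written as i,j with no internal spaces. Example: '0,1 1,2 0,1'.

Answer: 0,1 1,2

Derivation:
Collision at t=11/4: particles 0 and 1 swap velocities; positions: p0=13/2 p1=13/2 p2=23/2; velocities now: v0=-2 v1=2 v2=-2
Collision at t=4: particles 1 and 2 swap velocities; positions: p0=4 p1=9 p2=9; velocities now: v0=-2 v1=-2 v2=2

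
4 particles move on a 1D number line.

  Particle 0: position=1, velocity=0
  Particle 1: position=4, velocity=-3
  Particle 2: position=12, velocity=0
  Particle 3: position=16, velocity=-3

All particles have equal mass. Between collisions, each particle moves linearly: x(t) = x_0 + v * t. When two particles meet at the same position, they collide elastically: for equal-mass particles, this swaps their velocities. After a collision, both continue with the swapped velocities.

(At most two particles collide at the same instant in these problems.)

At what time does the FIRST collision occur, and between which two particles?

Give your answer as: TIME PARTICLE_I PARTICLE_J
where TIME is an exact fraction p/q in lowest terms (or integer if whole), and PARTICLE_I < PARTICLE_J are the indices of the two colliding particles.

Pair (0,1): pos 1,4 vel 0,-3 -> gap=3, closing at 3/unit, collide at t=1
Pair (1,2): pos 4,12 vel -3,0 -> not approaching (rel speed -3 <= 0)
Pair (2,3): pos 12,16 vel 0,-3 -> gap=4, closing at 3/unit, collide at t=4/3
Earliest collision: t=1 between 0 and 1

Answer: 1 0 1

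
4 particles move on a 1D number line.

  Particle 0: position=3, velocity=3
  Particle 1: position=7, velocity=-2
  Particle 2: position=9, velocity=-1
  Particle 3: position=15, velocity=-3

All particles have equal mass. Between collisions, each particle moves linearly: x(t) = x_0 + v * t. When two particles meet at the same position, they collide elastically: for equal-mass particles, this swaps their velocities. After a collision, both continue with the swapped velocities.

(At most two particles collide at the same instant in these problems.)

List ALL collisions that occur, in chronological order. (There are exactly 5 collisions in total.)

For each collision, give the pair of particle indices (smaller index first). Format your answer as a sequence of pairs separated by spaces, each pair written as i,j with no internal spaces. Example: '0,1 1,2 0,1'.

Collision at t=4/5: particles 0 and 1 swap velocities; positions: p0=27/5 p1=27/5 p2=41/5 p3=63/5; velocities now: v0=-2 v1=3 v2=-1 v3=-3
Collision at t=3/2: particles 1 and 2 swap velocities; positions: p0=4 p1=15/2 p2=15/2 p3=21/2; velocities now: v0=-2 v1=-1 v2=3 v3=-3
Collision at t=2: particles 2 and 3 swap velocities; positions: p0=3 p1=7 p2=9 p3=9; velocities now: v0=-2 v1=-1 v2=-3 v3=3
Collision at t=3: particles 1 and 2 swap velocities; positions: p0=1 p1=6 p2=6 p3=12; velocities now: v0=-2 v1=-3 v2=-1 v3=3
Collision at t=8: particles 0 and 1 swap velocities; positions: p0=-9 p1=-9 p2=1 p3=27; velocities now: v0=-3 v1=-2 v2=-1 v3=3

Answer: 0,1 1,2 2,3 1,2 0,1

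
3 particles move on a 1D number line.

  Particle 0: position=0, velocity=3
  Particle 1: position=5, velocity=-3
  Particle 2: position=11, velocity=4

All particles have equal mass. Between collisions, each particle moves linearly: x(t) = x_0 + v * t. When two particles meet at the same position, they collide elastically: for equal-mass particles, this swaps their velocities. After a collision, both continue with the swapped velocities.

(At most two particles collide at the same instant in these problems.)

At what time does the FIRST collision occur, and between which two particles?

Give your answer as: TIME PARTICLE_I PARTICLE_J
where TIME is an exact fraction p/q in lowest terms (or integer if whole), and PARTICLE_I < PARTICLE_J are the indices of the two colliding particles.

Pair (0,1): pos 0,5 vel 3,-3 -> gap=5, closing at 6/unit, collide at t=5/6
Pair (1,2): pos 5,11 vel -3,4 -> not approaching (rel speed -7 <= 0)
Earliest collision: t=5/6 between 0 and 1

Answer: 5/6 0 1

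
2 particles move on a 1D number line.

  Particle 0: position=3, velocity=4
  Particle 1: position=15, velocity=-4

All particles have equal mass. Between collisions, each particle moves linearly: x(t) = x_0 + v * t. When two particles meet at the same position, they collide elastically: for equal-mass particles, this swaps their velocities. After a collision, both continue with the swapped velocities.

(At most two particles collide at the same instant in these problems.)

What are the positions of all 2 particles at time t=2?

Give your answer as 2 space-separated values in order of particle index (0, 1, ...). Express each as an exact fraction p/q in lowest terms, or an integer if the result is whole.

Collision at t=3/2: particles 0 and 1 swap velocities; positions: p0=9 p1=9; velocities now: v0=-4 v1=4
Advance to t=2 (no further collisions before then); velocities: v0=-4 v1=4; positions = 7 11

Answer: 7 11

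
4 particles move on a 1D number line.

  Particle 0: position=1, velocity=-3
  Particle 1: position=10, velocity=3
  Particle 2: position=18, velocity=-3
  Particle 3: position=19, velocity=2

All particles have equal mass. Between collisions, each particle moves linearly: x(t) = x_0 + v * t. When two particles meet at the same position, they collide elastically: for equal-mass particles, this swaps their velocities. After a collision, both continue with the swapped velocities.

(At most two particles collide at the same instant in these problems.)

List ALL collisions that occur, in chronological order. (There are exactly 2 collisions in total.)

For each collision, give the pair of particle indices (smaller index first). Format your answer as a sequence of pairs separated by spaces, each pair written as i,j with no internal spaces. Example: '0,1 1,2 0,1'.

Collision at t=4/3: particles 1 and 2 swap velocities; positions: p0=-3 p1=14 p2=14 p3=65/3; velocities now: v0=-3 v1=-3 v2=3 v3=2
Collision at t=9: particles 2 and 3 swap velocities; positions: p0=-26 p1=-9 p2=37 p3=37; velocities now: v0=-3 v1=-3 v2=2 v3=3

Answer: 1,2 2,3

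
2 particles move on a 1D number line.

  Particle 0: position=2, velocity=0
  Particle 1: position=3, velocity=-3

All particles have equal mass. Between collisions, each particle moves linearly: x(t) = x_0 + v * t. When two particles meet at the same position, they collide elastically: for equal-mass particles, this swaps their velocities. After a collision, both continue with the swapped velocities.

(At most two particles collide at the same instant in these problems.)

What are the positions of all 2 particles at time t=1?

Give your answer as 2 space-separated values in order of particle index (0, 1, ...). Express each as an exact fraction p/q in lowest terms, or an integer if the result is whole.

Collision at t=1/3: particles 0 and 1 swap velocities; positions: p0=2 p1=2; velocities now: v0=-3 v1=0
Advance to t=1 (no further collisions before then); velocities: v0=-3 v1=0; positions = 0 2

Answer: 0 2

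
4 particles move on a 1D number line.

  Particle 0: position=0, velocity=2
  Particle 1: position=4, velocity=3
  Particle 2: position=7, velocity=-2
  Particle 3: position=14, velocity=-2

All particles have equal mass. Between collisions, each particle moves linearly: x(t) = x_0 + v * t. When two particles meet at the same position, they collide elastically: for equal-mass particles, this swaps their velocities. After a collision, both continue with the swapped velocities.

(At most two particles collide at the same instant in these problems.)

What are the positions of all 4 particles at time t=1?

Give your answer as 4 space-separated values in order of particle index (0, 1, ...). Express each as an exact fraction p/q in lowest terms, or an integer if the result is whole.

Answer: 2 5 7 12

Derivation:
Collision at t=3/5: particles 1 and 2 swap velocities; positions: p0=6/5 p1=29/5 p2=29/5 p3=64/5; velocities now: v0=2 v1=-2 v2=3 v3=-2
Advance to t=1 (no further collisions before then); velocities: v0=2 v1=-2 v2=3 v3=-2; positions = 2 5 7 12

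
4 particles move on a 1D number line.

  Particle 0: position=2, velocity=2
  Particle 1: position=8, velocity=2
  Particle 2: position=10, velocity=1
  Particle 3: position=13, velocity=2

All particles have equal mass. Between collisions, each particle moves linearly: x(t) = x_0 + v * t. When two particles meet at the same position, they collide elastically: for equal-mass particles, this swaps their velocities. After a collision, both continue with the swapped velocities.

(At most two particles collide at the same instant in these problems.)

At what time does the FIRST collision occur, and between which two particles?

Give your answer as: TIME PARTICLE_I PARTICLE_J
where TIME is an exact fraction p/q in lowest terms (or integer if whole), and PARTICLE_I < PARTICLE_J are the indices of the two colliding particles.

Pair (0,1): pos 2,8 vel 2,2 -> not approaching (rel speed 0 <= 0)
Pair (1,2): pos 8,10 vel 2,1 -> gap=2, closing at 1/unit, collide at t=2
Pair (2,3): pos 10,13 vel 1,2 -> not approaching (rel speed -1 <= 0)
Earliest collision: t=2 between 1 and 2

Answer: 2 1 2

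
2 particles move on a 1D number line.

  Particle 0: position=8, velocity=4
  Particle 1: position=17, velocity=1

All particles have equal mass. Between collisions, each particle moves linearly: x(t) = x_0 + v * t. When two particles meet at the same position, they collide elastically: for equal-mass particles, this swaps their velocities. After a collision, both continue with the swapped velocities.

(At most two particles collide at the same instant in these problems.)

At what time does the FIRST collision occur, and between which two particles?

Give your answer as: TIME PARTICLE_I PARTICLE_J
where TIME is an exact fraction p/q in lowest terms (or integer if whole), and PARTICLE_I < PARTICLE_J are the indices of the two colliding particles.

Pair (0,1): pos 8,17 vel 4,1 -> gap=9, closing at 3/unit, collide at t=3
Earliest collision: t=3 between 0 and 1

Answer: 3 0 1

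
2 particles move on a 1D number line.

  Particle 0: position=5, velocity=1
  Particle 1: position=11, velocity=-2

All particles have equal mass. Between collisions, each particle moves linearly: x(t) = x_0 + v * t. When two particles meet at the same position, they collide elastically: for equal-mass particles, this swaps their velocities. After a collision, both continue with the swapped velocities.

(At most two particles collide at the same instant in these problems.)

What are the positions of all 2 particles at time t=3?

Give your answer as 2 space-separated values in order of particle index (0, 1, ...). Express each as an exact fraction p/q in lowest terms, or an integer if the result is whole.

Collision at t=2: particles 0 and 1 swap velocities; positions: p0=7 p1=7; velocities now: v0=-2 v1=1
Advance to t=3 (no further collisions before then); velocities: v0=-2 v1=1; positions = 5 8

Answer: 5 8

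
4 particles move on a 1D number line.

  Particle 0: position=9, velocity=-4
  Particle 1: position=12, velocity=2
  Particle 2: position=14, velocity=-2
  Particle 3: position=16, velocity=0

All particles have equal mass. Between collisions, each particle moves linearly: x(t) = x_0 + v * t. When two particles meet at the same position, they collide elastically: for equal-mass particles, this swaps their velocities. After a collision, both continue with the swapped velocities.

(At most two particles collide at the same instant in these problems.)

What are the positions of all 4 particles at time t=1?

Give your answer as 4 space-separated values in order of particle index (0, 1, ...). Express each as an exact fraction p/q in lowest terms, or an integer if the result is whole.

Answer: 5 12 14 16

Derivation:
Collision at t=1/2: particles 1 and 2 swap velocities; positions: p0=7 p1=13 p2=13 p3=16; velocities now: v0=-4 v1=-2 v2=2 v3=0
Advance to t=1 (no further collisions before then); velocities: v0=-4 v1=-2 v2=2 v3=0; positions = 5 12 14 16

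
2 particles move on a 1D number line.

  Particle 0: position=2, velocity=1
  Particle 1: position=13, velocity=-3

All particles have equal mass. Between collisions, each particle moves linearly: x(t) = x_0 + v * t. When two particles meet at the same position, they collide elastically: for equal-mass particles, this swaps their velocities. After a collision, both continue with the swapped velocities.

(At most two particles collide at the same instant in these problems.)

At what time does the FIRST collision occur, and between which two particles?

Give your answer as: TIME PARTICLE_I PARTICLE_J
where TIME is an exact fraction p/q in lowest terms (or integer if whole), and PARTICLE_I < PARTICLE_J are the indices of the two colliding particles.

Pair (0,1): pos 2,13 vel 1,-3 -> gap=11, closing at 4/unit, collide at t=11/4
Earliest collision: t=11/4 between 0 and 1

Answer: 11/4 0 1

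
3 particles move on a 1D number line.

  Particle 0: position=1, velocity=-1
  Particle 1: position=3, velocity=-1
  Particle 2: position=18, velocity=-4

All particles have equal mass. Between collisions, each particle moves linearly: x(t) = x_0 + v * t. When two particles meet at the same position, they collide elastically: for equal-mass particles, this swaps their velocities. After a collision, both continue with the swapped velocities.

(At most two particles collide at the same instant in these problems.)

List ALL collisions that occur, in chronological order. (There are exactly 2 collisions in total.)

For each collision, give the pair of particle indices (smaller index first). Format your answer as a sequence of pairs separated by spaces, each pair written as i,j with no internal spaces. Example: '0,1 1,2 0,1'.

Collision at t=5: particles 1 and 2 swap velocities; positions: p0=-4 p1=-2 p2=-2; velocities now: v0=-1 v1=-4 v2=-1
Collision at t=17/3: particles 0 and 1 swap velocities; positions: p0=-14/3 p1=-14/3 p2=-8/3; velocities now: v0=-4 v1=-1 v2=-1

Answer: 1,2 0,1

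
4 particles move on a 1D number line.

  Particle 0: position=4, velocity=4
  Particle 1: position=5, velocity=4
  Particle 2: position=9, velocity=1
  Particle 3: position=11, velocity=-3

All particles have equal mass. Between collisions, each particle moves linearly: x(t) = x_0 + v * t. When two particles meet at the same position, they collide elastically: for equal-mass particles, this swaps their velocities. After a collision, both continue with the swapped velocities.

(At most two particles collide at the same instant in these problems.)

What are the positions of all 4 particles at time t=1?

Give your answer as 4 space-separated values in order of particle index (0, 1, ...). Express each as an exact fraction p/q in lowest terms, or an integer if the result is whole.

Answer: 8 8 9 10

Derivation:
Collision at t=1/2: particles 2 and 3 swap velocities; positions: p0=6 p1=7 p2=19/2 p3=19/2; velocities now: v0=4 v1=4 v2=-3 v3=1
Collision at t=6/7: particles 1 and 2 swap velocities; positions: p0=52/7 p1=59/7 p2=59/7 p3=69/7; velocities now: v0=4 v1=-3 v2=4 v3=1
Collision at t=1: particles 0 and 1 swap velocities; positions: p0=8 p1=8 p2=9 p3=10; velocities now: v0=-3 v1=4 v2=4 v3=1
Advance to t=1 (no further collisions before then); velocities: v0=-3 v1=4 v2=4 v3=1; positions = 8 8 9 10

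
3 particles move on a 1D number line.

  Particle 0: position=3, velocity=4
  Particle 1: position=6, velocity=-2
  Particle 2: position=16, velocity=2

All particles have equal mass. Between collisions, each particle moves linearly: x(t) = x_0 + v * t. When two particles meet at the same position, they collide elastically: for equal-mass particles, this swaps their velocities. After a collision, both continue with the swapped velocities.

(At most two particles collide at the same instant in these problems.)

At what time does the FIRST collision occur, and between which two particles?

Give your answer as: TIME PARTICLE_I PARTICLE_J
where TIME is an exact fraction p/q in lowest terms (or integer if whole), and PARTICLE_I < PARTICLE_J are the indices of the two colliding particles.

Pair (0,1): pos 3,6 vel 4,-2 -> gap=3, closing at 6/unit, collide at t=1/2
Pair (1,2): pos 6,16 vel -2,2 -> not approaching (rel speed -4 <= 0)
Earliest collision: t=1/2 between 0 and 1

Answer: 1/2 0 1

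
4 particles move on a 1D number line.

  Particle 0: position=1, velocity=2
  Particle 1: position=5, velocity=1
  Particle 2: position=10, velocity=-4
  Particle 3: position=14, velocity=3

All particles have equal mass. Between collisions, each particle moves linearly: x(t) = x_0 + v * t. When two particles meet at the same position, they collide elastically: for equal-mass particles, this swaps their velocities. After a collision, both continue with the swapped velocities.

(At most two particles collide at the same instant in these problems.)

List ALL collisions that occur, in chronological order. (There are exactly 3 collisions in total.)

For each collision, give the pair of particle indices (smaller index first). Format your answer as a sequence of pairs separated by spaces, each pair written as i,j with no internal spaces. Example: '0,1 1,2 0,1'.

Answer: 1,2 0,1 1,2

Derivation:
Collision at t=1: particles 1 and 2 swap velocities; positions: p0=3 p1=6 p2=6 p3=17; velocities now: v0=2 v1=-4 v2=1 v3=3
Collision at t=3/2: particles 0 and 1 swap velocities; positions: p0=4 p1=4 p2=13/2 p3=37/2; velocities now: v0=-4 v1=2 v2=1 v3=3
Collision at t=4: particles 1 and 2 swap velocities; positions: p0=-6 p1=9 p2=9 p3=26; velocities now: v0=-4 v1=1 v2=2 v3=3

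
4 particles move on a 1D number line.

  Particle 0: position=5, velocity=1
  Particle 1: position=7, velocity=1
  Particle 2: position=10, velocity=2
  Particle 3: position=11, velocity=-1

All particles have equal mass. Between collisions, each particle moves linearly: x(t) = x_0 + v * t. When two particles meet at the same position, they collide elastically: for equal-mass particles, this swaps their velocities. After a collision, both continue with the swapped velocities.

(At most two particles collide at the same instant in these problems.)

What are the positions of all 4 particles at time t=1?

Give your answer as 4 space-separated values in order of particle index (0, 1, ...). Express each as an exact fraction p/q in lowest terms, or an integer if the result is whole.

Answer: 6 8 10 12

Derivation:
Collision at t=1/3: particles 2 and 3 swap velocities; positions: p0=16/3 p1=22/3 p2=32/3 p3=32/3; velocities now: v0=1 v1=1 v2=-1 v3=2
Advance to t=1 (no further collisions before then); velocities: v0=1 v1=1 v2=-1 v3=2; positions = 6 8 10 12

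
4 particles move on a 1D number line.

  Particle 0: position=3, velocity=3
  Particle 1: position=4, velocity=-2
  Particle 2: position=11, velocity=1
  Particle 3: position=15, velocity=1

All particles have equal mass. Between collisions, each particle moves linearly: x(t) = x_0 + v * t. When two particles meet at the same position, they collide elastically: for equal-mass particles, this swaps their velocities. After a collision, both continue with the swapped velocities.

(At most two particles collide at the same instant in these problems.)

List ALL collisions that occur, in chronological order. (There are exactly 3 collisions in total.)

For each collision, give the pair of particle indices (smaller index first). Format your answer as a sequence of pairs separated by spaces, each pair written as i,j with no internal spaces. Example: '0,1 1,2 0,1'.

Collision at t=1/5: particles 0 and 1 swap velocities; positions: p0=18/5 p1=18/5 p2=56/5 p3=76/5; velocities now: v0=-2 v1=3 v2=1 v3=1
Collision at t=4: particles 1 and 2 swap velocities; positions: p0=-4 p1=15 p2=15 p3=19; velocities now: v0=-2 v1=1 v2=3 v3=1
Collision at t=6: particles 2 and 3 swap velocities; positions: p0=-8 p1=17 p2=21 p3=21; velocities now: v0=-2 v1=1 v2=1 v3=3

Answer: 0,1 1,2 2,3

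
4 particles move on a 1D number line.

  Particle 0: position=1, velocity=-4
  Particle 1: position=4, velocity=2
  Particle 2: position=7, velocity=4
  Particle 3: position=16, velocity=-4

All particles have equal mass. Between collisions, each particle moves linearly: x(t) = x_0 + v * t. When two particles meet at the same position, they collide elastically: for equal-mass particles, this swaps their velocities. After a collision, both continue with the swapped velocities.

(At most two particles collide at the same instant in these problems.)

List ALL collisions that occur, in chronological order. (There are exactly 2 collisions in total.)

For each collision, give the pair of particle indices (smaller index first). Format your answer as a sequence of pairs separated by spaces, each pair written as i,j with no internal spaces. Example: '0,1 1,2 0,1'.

Answer: 2,3 1,2

Derivation:
Collision at t=9/8: particles 2 and 3 swap velocities; positions: p0=-7/2 p1=25/4 p2=23/2 p3=23/2; velocities now: v0=-4 v1=2 v2=-4 v3=4
Collision at t=2: particles 1 and 2 swap velocities; positions: p0=-7 p1=8 p2=8 p3=15; velocities now: v0=-4 v1=-4 v2=2 v3=4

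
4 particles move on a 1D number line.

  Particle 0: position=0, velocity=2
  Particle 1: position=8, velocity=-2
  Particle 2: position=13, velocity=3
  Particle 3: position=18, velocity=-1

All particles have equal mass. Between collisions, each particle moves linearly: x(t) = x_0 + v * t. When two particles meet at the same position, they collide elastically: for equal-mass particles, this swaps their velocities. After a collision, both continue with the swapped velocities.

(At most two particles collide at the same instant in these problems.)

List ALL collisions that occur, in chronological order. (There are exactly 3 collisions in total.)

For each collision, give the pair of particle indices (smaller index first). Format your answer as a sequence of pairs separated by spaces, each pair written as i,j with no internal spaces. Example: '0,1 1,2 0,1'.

Collision at t=5/4: particles 2 and 3 swap velocities; positions: p0=5/2 p1=11/2 p2=67/4 p3=67/4; velocities now: v0=2 v1=-2 v2=-1 v3=3
Collision at t=2: particles 0 and 1 swap velocities; positions: p0=4 p1=4 p2=16 p3=19; velocities now: v0=-2 v1=2 v2=-1 v3=3
Collision at t=6: particles 1 and 2 swap velocities; positions: p0=-4 p1=12 p2=12 p3=31; velocities now: v0=-2 v1=-1 v2=2 v3=3

Answer: 2,3 0,1 1,2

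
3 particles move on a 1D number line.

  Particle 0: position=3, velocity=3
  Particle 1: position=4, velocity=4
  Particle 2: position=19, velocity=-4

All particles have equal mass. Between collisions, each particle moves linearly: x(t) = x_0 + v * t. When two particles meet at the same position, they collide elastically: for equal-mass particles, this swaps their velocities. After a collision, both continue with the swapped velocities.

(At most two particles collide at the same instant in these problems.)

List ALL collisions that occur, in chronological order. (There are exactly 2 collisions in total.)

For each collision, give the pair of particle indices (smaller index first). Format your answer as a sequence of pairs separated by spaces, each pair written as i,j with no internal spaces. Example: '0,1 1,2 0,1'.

Collision at t=15/8: particles 1 and 2 swap velocities; positions: p0=69/8 p1=23/2 p2=23/2; velocities now: v0=3 v1=-4 v2=4
Collision at t=16/7: particles 0 and 1 swap velocities; positions: p0=69/7 p1=69/7 p2=92/7; velocities now: v0=-4 v1=3 v2=4

Answer: 1,2 0,1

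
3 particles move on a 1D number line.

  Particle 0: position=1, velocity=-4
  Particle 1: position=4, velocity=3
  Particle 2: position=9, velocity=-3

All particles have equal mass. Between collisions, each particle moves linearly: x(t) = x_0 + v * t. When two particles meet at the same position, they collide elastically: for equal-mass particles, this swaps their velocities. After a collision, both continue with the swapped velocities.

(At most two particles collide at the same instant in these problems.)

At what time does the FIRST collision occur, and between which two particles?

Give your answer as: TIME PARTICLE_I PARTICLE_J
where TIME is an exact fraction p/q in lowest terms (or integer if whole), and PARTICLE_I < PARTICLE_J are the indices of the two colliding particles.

Pair (0,1): pos 1,4 vel -4,3 -> not approaching (rel speed -7 <= 0)
Pair (1,2): pos 4,9 vel 3,-3 -> gap=5, closing at 6/unit, collide at t=5/6
Earliest collision: t=5/6 between 1 and 2

Answer: 5/6 1 2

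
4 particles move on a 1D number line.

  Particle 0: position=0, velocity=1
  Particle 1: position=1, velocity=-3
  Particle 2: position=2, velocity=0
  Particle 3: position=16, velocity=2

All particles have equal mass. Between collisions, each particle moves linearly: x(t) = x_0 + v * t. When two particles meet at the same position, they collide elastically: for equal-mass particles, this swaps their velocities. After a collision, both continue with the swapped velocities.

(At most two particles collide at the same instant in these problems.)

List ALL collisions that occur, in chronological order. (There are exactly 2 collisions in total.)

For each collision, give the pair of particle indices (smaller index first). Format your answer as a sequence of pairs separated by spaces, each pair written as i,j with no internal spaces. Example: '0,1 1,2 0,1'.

Collision at t=1/4: particles 0 and 1 swap velocities; positions: p0=1/4 p1=1/4 p2=2 p3=33/2; velocities now: v0=-3 v1=1 v2=0 v3=2
Collision at t=2: particles 1 and 2 swap velocities; positions: p0=-5 p1=2 p2=2 p3=20; velocities now: v0=-3 v1=0 v2=1 v3=2

Answer: 0,1 1,2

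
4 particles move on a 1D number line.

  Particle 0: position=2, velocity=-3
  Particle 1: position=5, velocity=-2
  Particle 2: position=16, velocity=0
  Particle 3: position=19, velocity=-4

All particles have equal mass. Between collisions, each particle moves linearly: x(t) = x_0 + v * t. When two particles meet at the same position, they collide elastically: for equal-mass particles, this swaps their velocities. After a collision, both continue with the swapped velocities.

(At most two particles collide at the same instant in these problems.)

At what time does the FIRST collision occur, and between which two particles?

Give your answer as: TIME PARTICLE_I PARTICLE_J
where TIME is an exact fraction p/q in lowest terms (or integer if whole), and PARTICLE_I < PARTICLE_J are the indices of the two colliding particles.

Pair (0,1): pos 2,5 vel -3,-2 -> not approaching (rel speed -1 <= 0)
Pair (1,2): pos 5,16 vel -2,0 -> not approaching (rel speed -2 <= 0)
Pair (2,3): pos 16,19 vel 0,-4 -> gap=3, closing at 4/unit, collide at t=3/4
Earliest collision: t=3/4 between 2 and 3

Answer: 3/4 2 3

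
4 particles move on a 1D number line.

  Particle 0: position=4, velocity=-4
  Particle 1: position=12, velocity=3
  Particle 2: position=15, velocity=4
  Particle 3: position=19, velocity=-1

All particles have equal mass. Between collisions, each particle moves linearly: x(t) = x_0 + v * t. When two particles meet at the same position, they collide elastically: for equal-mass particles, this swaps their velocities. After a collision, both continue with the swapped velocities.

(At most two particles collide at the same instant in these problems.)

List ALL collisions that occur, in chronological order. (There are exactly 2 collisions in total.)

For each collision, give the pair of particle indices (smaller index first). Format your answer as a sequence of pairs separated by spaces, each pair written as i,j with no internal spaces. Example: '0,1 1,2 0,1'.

Collision at t=4/5: particles 2 and 3 swap velocities; positions: p0=4/5 p1=72/5 p2=91/5 p3=91/5; velocities now: v0=-4 v1=3 v2=-1 v3=4
Collision at t=7/4: particles 1 and 2 swap velocities; positions: p0=-3 p1=69/4 p2=69/4 p3=22; velocities now: v0=-4 v1=-1 v2=3 v3=4

Answer: 2,3 1,2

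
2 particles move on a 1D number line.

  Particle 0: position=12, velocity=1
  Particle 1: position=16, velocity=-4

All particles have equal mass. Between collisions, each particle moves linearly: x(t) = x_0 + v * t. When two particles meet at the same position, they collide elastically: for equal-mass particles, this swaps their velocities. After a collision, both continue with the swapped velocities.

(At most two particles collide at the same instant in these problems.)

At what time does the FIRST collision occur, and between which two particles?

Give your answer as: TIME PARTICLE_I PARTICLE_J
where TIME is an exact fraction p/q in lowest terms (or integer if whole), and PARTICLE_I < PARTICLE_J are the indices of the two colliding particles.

Answer: 4/5 0 1

Derivation:
Pair (0,1): pos 12,16 vel 1,-4 -> gap=4, closing at 5/unit, collide at t=4/5
Earliest collision: t=4/5 between 0 and 1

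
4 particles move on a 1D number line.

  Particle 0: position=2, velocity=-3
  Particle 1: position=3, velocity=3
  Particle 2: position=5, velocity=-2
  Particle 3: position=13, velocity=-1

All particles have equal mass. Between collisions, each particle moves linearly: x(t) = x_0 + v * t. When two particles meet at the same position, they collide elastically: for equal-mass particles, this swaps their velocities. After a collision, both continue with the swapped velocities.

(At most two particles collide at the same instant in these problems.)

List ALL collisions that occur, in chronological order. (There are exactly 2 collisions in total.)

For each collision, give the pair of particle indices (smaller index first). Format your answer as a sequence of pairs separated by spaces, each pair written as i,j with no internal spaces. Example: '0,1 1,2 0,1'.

Collision at t=2/5: particles 1 and 2 swap velocities; positions: p0=4/5 p1=21/5 p2=21/5 p3=63/5; velocities now: v0=-3 v1=-2 v2=3 v3=-1
Collision at t=5/2: particles 2 and 3 swap velocities; positions: p0=-11/2 p1=0 p2=21/2 p3=21/2; velocities now: v0=-3 v1=-2 v2=-1 v3=3

Answer: 1,2 2,3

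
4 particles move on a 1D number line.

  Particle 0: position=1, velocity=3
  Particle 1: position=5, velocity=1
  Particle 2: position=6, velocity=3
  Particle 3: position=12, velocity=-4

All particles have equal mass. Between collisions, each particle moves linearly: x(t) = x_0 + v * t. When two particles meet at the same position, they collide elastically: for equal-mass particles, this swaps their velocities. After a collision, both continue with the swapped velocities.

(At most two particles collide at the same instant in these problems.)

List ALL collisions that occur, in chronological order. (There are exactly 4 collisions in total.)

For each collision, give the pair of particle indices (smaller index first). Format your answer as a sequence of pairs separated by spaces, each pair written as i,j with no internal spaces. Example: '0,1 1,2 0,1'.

Answer: 2,3 1,2 0,1 1,2

Derivation:
Collision at t=6/7: particles 2 and 3 swap velocities; positions: p0=25/7 p1=41/7 p2=60/7 p3=60/7; velocities now: v0=3 v1=1 v2=-4 v3=3
Collision at t=7/5: particles 1 and 2 swap velocities; positions: p0=26/5 p1=32/5 p2=32/5 p3=51/5; velocities now: v0=3 v1=-4 v2=1 v3=3
Collision at t=11/7: particles 0 and 1 swap velocities; positions: p0=40/7 p1=40/7 p2=46/7 p3=75/7; velocities now: v0=-4 v1=3 v2=1 v3=3
Collision at t=2: particles 1 and 2 swap velocities; positions: p0=4 p1=7 p2=7 p3=12; velocities now: v0=-4 v1=1 v2=3 v3=3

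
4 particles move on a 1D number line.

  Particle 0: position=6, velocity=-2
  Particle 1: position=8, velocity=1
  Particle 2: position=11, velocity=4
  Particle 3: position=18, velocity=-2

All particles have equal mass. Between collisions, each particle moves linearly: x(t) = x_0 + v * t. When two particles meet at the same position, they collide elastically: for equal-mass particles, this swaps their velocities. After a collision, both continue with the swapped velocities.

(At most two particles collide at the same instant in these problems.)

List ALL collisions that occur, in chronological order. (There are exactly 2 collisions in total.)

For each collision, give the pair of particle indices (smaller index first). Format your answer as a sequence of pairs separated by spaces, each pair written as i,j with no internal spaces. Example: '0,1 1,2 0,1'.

Collision at t=7/6: particles 2 and 3 swap velocities; positions: p0=11/3 p1=55/6 p2=47/3 p3=47/3; velocities now: v0=-2 v1=1 v2=-2 v3=4
Collision at t=10/3: particles 1 and 2 swap velocities; positions: p0=-2/3 p1=34/3 p2=34/3 p3=73/3; velocities now: v0=-2 v1=-2 v2=1 v3=4

Answer: 2,3 1,2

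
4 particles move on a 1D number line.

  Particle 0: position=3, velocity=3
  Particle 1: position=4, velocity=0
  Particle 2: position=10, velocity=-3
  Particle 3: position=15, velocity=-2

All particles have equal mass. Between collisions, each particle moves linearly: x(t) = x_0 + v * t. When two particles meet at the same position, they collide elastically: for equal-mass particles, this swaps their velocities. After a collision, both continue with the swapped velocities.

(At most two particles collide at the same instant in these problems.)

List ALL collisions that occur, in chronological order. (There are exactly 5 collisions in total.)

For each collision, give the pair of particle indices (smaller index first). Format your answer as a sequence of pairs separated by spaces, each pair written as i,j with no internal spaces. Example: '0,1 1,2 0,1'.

Answer: 0,1 1,2 0,1 2,3 1,2

Derivation:
Collision at t=1/3: particles 0 and 1 swap velocities; positions: p0=4 p1=4 p2=9 p3=43/3; velocities now: v0=0 v1=3 v2=-3 v3=-2
Collision at t=7/6: particles 1 and 2 swap velocities; positions: p0=4 p1=13/2 p2=13/2 p3=38/3; velocities now: v0=0 v1=-3 v2=3 v3=-2
Collision at t=2: particles 0 and 1 swap velocities; positions: p0=4 p1=4 p2=9 p3=11; velocities now: v0=-3 v1=0 v2=3 v3=-2
Collision at t=12/5: particles 2 and 3 swap velocities; positions: p0=14/5 p1=4 p2=51/5 p3=51/5; velocities now: v0=-3 v1=0 v2=-2 v3=3
Collision at t=11/2: particles 1 and 2 swap velocities; positions: p0=-13/2 p1=4 p2=4 p3=39/2; velocities now: v0=-3 v1=-2 v2=0 v3=3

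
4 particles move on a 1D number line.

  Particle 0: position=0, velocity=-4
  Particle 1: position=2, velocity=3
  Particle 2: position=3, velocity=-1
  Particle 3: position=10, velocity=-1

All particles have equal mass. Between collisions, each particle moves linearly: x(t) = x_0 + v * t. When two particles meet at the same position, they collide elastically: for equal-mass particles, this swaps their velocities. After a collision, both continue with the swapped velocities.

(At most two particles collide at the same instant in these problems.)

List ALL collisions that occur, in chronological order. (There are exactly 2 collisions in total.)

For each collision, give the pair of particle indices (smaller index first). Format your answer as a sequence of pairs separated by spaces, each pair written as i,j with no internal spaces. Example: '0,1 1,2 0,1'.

Answer: 1,2 2,3

Derivation:
Collision at t=1/4: particles 1 and 2 swap velocities; positions: p0=-1 p1=11/4 p2=11/4 p3=39/4; velocities now: v0=-4 v1=-1 v2=3 v3=-1
Collision at t=2: particles 2 and 3 swap velocities; positions: p0=-8 p1=1 p2=8 p3=8; velocities now: v0=-4 v1=-1 v2=-1 v3=3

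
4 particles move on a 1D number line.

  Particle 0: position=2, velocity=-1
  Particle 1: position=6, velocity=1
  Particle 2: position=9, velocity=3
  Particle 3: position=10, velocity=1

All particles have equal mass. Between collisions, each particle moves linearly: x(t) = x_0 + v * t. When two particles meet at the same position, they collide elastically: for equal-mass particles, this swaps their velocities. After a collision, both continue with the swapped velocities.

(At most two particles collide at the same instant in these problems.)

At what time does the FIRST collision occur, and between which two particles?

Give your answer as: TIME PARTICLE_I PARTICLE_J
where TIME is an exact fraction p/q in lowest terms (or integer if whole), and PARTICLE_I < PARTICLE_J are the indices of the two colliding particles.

Pair (0,1): pos 2,6 vel -1,1 -> not approaching (rel speed -2 <= 0)
Pair (1,2): pos 6,9 vel 1,3 -> not approaching (rel speed -2 <= 0)
Pair (2,3): pos 9,10 vel 3,1 -> gap=1, closing at 2/unit, collide at t=1/2
Earliest collision: t=1/2 between 2 and 3

Answer: 1/2 2 3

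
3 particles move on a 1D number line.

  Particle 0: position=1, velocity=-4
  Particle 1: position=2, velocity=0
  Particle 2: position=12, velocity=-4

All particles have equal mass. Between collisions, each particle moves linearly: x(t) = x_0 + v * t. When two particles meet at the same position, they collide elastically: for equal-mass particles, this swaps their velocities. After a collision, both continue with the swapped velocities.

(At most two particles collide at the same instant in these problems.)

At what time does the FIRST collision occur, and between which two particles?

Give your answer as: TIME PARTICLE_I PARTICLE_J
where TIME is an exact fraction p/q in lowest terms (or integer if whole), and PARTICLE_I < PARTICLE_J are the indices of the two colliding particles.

Answer: 5/2 1 2

Derivation:
Pair (0,1): pos 1,2 vel -4,0 -> not approaching (rel speed -4 <= 0)
Pair (1,2): pos 2,12 vel 0,-4 -> gap=10, closing at 4/unit, collide at t=5/2
Earliest collision: t=5/2 between 1 and 2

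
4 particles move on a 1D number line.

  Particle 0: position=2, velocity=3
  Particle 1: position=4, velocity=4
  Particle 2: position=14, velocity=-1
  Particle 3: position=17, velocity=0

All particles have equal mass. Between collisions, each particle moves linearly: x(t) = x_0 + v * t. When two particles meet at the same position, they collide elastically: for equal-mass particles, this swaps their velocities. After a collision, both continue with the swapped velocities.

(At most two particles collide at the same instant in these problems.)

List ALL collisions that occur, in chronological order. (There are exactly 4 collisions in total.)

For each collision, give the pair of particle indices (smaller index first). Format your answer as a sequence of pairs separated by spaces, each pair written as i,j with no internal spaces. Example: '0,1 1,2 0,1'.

Collision at t=2: particles 1 and 2 swap velocities; positions: p0=8 p1=12 p2=12 p3=17; velocities now: v0=3 v1=-1 v2=4 v3=0
Collision at t=3: particles 0 and 1 swap velocities; positions: p0=11 p1=11 p2=16 p3=17; velocities now: v0=-1 v1=3 v2=4 v3=0
Collision at t=13/4: particles 2 and 3 swap velocities; positions: p0=43/4 p1=47/4 p2=17 p3=17; velocities now: v0=-1 v1=3 v2=0 v3=4
Collision at t=5: particles 1 and 2 swap velocities; positions: p0=9 p1=17 p2=17 p3=24; velocities now: v0=-1 v1=0 v2=3 v3=4

Answer: 1,2 0,1 2,3 1,2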